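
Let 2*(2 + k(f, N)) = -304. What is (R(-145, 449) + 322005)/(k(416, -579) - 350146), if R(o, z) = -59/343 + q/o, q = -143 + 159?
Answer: -4003726158/4355542625 ≈ -0.91923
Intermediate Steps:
q = 16
R(o, z) = -59/343 + 16/o
k(f, N) = -154 (k(f, N) = -2 + (½)*(-304) = -2 - 152 = -154)
(R(-145, 449) + 322005)/(k(416, -579) - 350146) = ((-59/343 + 16/(-145)) + 322005)/(-154 - 350146) = ((-59/343 + 16*(-1/145)) + 322005)/(-350300) = ((-59/343 - 16/145) + 322005)*(-1/350300) = (-14043/49735 + 322005)*(-1/350300) = (16014904632/49735)*(-1/350300) = -4003726158/4355542625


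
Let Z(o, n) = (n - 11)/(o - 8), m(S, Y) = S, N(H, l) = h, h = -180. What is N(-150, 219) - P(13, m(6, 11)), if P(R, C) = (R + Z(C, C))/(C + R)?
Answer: -6871/38 ≈ -180.82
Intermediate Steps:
N(H, l) = -180
Z(o, n) = (-11 + n)/(-8 + o)
P(R, C) = (R + (-11 + C)/(-8 + C))/(C + R)
N(-150, 219) - P(13, m(6, 11)) = -180 - (-11 + 6 + 13*(-8 + 6))/((-8 + 6)*(6 + 13)) = -180 - (-11 + 6 + 13*(-2))/((-2)*19) = -180 - (-1)*(-11 + 6 - 26)/(2*19) = -180 - (-1)*(-31)/(2*19) = -180 - 1*31/38 = -180 - 31/38 = -6871/38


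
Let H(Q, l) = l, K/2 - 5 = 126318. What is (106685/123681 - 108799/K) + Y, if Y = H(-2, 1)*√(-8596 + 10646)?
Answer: 13497169391/31247509926 + 5*√82 ≈ 45.709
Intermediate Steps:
K = 252646 (K = 10 + 2*126318 = 10 + 252636 = 252646)
Y = 5*√82 (Y = 1*√(-8596 + 10646) = 1*√2050 = 1*(5*√82) = 5*√82 ≈ 45.277)
(106685/123681 - 108799/K) + Y = (106685/123681 - 108799/252646) + 5*√82 = 13497169391/31247509926 + 5*√82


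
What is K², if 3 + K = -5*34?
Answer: 29929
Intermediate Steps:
K = -173 (K = -3 - 5*34 = -3 - 170 = -173)
K² = (-173)² = 29929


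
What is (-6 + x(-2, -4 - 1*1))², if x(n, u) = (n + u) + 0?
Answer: 169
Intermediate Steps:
x(n, u) = n + u
(-6 + x(-2, -4 - 1*1))² = (-6 + (-2 + (-4 - 1*1)))² = (-6 + (-2 + (-4 - 1)))² = (-6 + (-2 - 5))² = (-6 - 7)² = (-13)² = 169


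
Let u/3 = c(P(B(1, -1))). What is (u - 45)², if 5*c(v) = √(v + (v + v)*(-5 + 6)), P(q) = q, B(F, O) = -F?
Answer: 50598/25 - 54*I*√3 ≈ 2023.9 - 93.531*I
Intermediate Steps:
c(v) = √3*√v/5 (c(v) = √(v + (v + v)*(-5 + 6))/5 = √(v + (2*v)*1)/5 = √(v + 2*v)/5 = √(3*v)/5 = (√3*√v)/5 = √3*√v/5)
u = 3*I*√3/5 (u = 3*(√3*√(-1*1)/5) = 3*(√3*√(-1)/5) = 3*(√3*I/5) = 3*(I*√3/5) = 3*I*√3/5 ≈ 1.0392*I)
(u - 45)² = (3*I*√3/5 - 45)² = (-45 + 3*I*√3/5)²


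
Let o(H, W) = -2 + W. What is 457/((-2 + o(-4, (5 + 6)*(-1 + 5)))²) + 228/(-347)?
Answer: -206221/555200 ≈ -0.37144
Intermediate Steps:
457/((-2 + o(-4, (5 + 6)*(-1 + 5)))²) + 228/(-347) = 457/((-2 + (-2 + (5 + 6)*(-1 + 5)))²) + 228/(-347) = 457/((-2 + (-2 + 11*4))²) + 228*(-1/347) = 457/((-2 + (-2 + 44))²) - 228/347 = 457/((-2 + 42)²) - 228/347 = 457/(40²) - 228/347 = 457/1600 - 228/347 = -206221/555200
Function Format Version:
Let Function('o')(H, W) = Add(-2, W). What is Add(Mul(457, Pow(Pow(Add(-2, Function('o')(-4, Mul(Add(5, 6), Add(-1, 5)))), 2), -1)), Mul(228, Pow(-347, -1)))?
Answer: Rational(-206221, 555200) ≈ -0.37144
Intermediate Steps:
Add(Mul(457, Pow(Pow(Add(-2, Function('o')(-4, Mul(Add(5, 6), Add(-1, 5)))), 2), -1)), Mul(228, Pow(-347, -1))) = Add(Mul(457, Pow(Pow(Add(-2, Add(-2, Mul(Add(5, 6), Add(-1, 5)))), 2), -1)), Mul(228, Pow(-347, -1))) = Add(Mul(457, Pow(Pow(Add(-2, Add(-2, Mul(11, 4))), 2), -1)), Mul(228, Rational(-1, 347))) = Add(Mul(457, Pow(Pow(Add(-2, Add(-2, 44)), 2), -1)), Rational(-228, 347)) = Add(Mul(457, Pow(Pow(Add(-2, 42), 2), -1)), Rational(-228, 347)) = Add(Mul(457, Pow(Pow(40, 2), -1)), Rational(-228, 347)) = Add(Mul(457, Pow(1600, -1)), Rational(-228, 347)) = Add(Mul(457, Rational(1, 1600)), Rational(-228, 347)) = Add(Rational(457, 1600), Rational(-228, 347)) = Rational(-206221, 555200)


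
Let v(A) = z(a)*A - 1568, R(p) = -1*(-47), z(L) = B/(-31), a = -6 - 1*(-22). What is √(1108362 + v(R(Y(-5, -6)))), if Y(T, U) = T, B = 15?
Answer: √1063607179/31 ≈ 1052.0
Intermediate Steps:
a = 16 (a = -6 + 22 = 16)
z(L) = -15/31 (z(L) = 15/(-31) = 15*(-1/31) = -15/31)
R(p) = 47
v(A) = -1568 - 15*A/31 (v(A) = -15*A/31 - 1568 = -1568 - 15*A/31)
√(1108362 + v(R(Y(-5, -6)))) = √(1108362 + (-1568 - 15/31*47)) = √(1108362 + (-1568 - 705/31)) = √(1108362 - 49313/31) = √(34309909/31) = √1063607179/31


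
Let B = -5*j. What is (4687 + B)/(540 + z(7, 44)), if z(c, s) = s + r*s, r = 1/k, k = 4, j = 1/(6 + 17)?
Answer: 107796/13685 ≈ 7.8769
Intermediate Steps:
j = 1/23 ≈ 0.043478
r = 1/4 ≈ 0.25000
B = -5/23 (B = -5*1/23 = -5/23 ≈ -0.21739)
z(c, s) = 5*s/4 (z(c, s) = s + s/4 = 5*s/4)
(4687 + B)/(540 + z(7, 44)) = (4687 - 5/23)/(540 + (5/4)*44) = 107796/(23*(540 + 55)) = (107796/23)/595 = (107796/23)*(1/595) = 107796/13685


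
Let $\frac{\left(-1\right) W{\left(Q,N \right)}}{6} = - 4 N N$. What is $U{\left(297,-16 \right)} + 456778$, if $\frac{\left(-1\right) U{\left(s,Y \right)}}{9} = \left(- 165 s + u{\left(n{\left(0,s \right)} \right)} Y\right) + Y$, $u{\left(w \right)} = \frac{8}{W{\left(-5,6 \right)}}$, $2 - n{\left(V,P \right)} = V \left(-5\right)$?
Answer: $\frac{2693905}{3} \approx 8.9797 \cdot 10^{5}$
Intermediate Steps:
$n{\left(V,P \right)} = 2 + 5 V$ ($n{\left(V,P \right)} = 2 - V \left(-5\right) = 2 - - 5 V = 2 + 5 V$)
$W{\left(Q,N \right)} = 24 N^{2}$ ($W{\left(Q,N \right)} = - 6 - 4 N N = - 6 \left(- 4 N^{2}\right) = 24 N^{2}$)
$u{\left(w \right)} = \frac{1}{108}$ ($u{\left(w \right)} = \frac{8}{24 \cdot 6^{2}} = \frac{8}{24 \cdot 36} = \frac{8}{864} = 8 \cdot \frac{1}{864} = \frac{1}{108}$)
$U{\left(s,Y \right)} = 1485 s - \frac{109 Y}{12}$ ($U{\left(s,Y \right)} = - 9 \left(\left(- 165 s + \frac{Y}{108}\right) + Y\right) = - 9 \left(- 165 s + \frac{109 Y}{108}\right) = 1485 s - \frac{109 Y}{12}$)
$U{\left(297,-16 \right)} + 456778 = \left(1485 \cdot 297 - - \frac{436}{3}\right) + 456778 = \left(441045 + \frac{436}{3}\right) + 456778 = \frac{1323571}{3} + 456778 = \frac{2693905}{3}$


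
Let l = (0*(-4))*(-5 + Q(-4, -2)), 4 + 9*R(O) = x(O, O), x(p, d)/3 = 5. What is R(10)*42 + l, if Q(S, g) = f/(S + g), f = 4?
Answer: 154/3 ≈ 51.333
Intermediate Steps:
x(p, d) = 15 (x(p, d) = 3*5 = 15)
Q(S, g) = 4/(S + g)
R(O) = 11/9 (R(O) = -4/9 + (1/9)*15 = -4/9 + 5/3 = 11/9)
l = 0 (l = (0*(-4))*(-5 + 4/(-4 - 2)) = 0*(-5 + 4/(-6)) = 0*(-5 + 4*(-1/6)) = 0*(-5 - 2/3) = 0*(-17/3) = 0)
R(10)*42 + l = (11/9)*42 + 0 = 154/3 + 0 = 154/3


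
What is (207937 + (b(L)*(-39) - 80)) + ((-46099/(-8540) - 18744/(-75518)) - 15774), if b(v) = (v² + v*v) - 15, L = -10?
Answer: 16021150181/86660 ≈ 1.8487e+5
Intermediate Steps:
b(v) = -15 + 2*v² (b(v) = (v² + v²) - 15 = 2*v² - 15 = -15 + 2*v²)
(207937 + (b(L)*(-39) - 80)) + ((-46099/(-8540) - 18744/(-75518)) - 15774) = (207937 + ((-15 + 2*(-10)²)*(-39) - 80)) + ((-46099/(-8540) - 18744/(-75518)) - 15774) = (207937 + ((-15 + 2*100)*(-39) - 80)) + ((-46099*(-1/8540) - 18744*(-1/75518)) - 15774) = (207937 + ((-15 + 200)*(-39) - 80)) + ((46099/8540 + 9372/37759) - 15774) = (207937 + (185*(-39) - 80)) + (489301/86660 - 15774) = (207937 + (-7215 - 80)) - 1366485539/86660 = (207937 - 7295) - 1366485539/86660 = 200642 - 1366485539/86660 = 16021150181/86660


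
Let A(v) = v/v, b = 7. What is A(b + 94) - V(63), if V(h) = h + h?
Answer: -125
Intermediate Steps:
V(h) = 2*h
A(v) = 1
A(b + 94) - V(63) = 1 - 2*63 = 1 - 1*126 = 1 - 126 = -125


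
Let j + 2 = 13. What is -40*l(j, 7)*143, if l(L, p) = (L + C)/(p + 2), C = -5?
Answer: -11440/3 ≈ -3813.3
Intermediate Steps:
j = 11 (j = -2 + 13 = 11)
l(L, p) = (-5 + L)/(2 + p) (l(L, p) = (L - 5)/(p + 2) = (-5 + L)/(2 + p))
-40*l(j, 7)*143 = -40*(-5 + 11)/(2 + 7)*143 = -40*6/9*143 = -40*⅔*143 = -80/3*143 = -11440/3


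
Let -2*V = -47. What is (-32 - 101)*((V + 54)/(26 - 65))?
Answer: 20615/78 ≈ 264.29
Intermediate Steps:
V = 47/2 (V = -1/2*(-47) = 47/2 ≈ 23.500)
(-32 - 101)*((V + 54)/(26 - 65)) = (-32 - 101)*((47/2 + 54)/(26 - 65)) = -20615/(2*(-39)) = -20615*(-1)/(2*39) = -133*(-155/78) = 20615/78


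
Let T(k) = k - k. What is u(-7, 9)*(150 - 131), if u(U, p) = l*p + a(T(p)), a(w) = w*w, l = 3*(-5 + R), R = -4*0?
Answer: -2565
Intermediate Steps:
T(k) = 0
R = 0
l = -15 (l = 3*(-5 + 0) = 3*(-5) = -15)
a(w) = w²
u(U, p) = -15*p (u(U, p) = -15*p + 0² = -15*p + 0 = -15*p)
u(-7, 9)*(150 - 131) = (-15*9)*(150 - 131) = -135*19 = -2565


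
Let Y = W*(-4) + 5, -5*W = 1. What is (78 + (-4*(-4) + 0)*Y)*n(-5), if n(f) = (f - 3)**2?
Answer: 54656/5 ≈ 10931.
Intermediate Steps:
W = -1/5 (W = -1/5*1 = -1/5 ≈ -0.20000)
Y = 29/5 (Y = -1/5*(-4) + 5 = 4/5 + 5 = 29/5 ≈ 5.8000)
n(f) = (-3 + f)**2
(78 + (-4*(-4) + 0)*Y)*n(-5) = (78 + (-4*(-4) + 0)*(29/5))*(-3 - 5)**2 = (78 + (16 + 0)*(29/5))*(-8)**2 = (78 + 16*(29/5))*64 = (78 + 464/5)*64 = (854/5)*64 = 54656/5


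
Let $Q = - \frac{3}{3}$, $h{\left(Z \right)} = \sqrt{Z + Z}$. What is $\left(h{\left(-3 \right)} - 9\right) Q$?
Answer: $9 - i \sqrt{6} \approx 9.0 - 2.4495 i$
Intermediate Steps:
$h{\left(Z \right)} = \sqrt{2} \sqrt{Z}$ ($h{\left(Z \right)} = \sqrt{2 Z} = \sqrt{2} \sqrt{Z}$)
$Q = -1$ ($Q = \left(-3\right) \frac{1}{3} = -1$)
$\left(h{\left(-3 \right)} - 9\right) Q = \left(\sqrt{2} \sqrt{-3} - 9\right) \left(-1\right) = \left(\sqrt{2} i \sqrt{3} - 9\right) \left(-1\right) = \left(i \sqrt{6} - 9\right) \left(-1\right) = \left(-9 + i \sqrt{6}\right) \left(-1\right) = 9 - i \sqrt{6}$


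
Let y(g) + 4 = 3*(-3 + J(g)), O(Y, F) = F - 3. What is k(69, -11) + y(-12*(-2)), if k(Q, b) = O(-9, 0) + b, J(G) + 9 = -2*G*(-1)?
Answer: 90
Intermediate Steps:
J(G) = -9 + 2*G (J(G) = -9 - 2*G*(-1) = -9 + 2*G)
O(Y, F) = -3 + F
k(Q, b) = -3 + b (k(Q, b) = (-3 + 0) + b = -3 + b)
y(g) = -40 + 6*g (y(g) = -4 + 3*(-3 + (-9 + 2*g)) = -4 + 3*(-12 + 2*g) = -4 + (-36 + 6*g) = -40 + 6*g)
k(69, -11) + y(-12*(-2)) = (-3 - 11) + (-40 + 6*(-12*(-2))) = -14 + (-40 + 6*24) = -14 + (-40 + 144) = -14 + 104 = 90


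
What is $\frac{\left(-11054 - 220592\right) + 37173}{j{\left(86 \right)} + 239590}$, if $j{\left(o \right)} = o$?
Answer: $- \frac{194473}{239676} \approx -0.8114$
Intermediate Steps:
$\frac{\left(-11054 - 220592\right) + 37173}{j{\left(86 \right)} + 239590} = \frac{\left(-11054 - 220592\right) + 37173}{86 + 239590} = \frac{-231646 + 37173}{239676} = \left(-194473\right) \frac{1}{239676} = - \frac{194473}{239676}$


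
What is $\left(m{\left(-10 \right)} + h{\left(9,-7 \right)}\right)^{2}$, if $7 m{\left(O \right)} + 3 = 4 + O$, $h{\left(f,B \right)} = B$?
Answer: $\frac{3364}{49} \approx 68.653$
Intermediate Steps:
$m{\left(O \right)} = \frac{1}{7} + \frac{O}{7}$ ($m{\left(O \right)} = - \frac{3}{7} + \frac{4 + O}{7} = - \frac{3}{7} + \left(\frac{4}{7} + \frac{O}{7}\right) = \frac{1}{7} + \frac{O}{7}$)
$\left(m{\left(-10 \right)} + h{\left(9,-7 \right)}\right)^{2} = \left(\left(\frac{1}{7} + \frac{1}{7} \left(-10\right)\right) - 7\right)^{2} = \left(\left(\frac{1}{7} - \frac{10}{7}\right) - 7\right)^{2} = \left(- \frac{9}{7} - 7\right)^{2} = \left(- \frac{58}{7}\right)^{2} = \frac{3364}{49}$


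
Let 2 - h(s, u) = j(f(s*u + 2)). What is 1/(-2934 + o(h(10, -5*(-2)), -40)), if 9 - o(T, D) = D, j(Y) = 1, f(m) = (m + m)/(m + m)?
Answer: -1/2885 ≈ -0.00034662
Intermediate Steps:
f(m) = 1 (f(m) = (2*m)/((2*m)) = (2*m)*(1/(2*m)) = 1)
h(s, u) = 1 (h(s, u) = 2 - 1*1 = 2 - 1 = 1)
o(T, D) = 9 - D
1/(-2934 + o(h(10, -5*(-2)), -40)) = 1/(-2934 + (9 - 1*(-40))) = 1/(-2934 + (9 + 40)) = 1/(-2934 + 49) = 1/(-2885) = -1/2885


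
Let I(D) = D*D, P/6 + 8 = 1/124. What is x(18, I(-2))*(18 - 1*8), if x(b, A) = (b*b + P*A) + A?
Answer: 42220/31 ≈ 1361.9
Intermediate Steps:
P = -2973/62 (P = -48 + 6/124 = -48 + 6*(1/124) = -48 + 3/62 = -2973/62 ≈ -47.952)
I(D) = D²
x(b, A) = b² - 2911*A/62 (x(b, A) = (b*b - 2973*A/62) + A = (b² - 2973*A/62) + A = b² - 2911*A/62)
x(18, I(-2))*(18 - 1*8) = (18² - 2911/62*(-2)²)*(18 - 1*8) = (324 - 2911/62*4)*(18 - 8) = (324 - 5822/31)*10 = (4222/31)*10 = 42220/31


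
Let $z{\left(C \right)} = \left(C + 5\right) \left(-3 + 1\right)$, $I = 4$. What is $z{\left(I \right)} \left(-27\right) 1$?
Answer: $486$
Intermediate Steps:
$z{\left(C \right)} = -10 - 2 C$ ($z{\left(C \right)} = \left(5 + C\right) \left(-2\right) = -10 - 2 C$)
$z{\left(I \right)} \left(-27\right) 1 = \left(-10 - 8\right) \left(-27\right) 1 = \left(-18\right) \left(-27\right) 1 = 486 \cdot 1 = 486$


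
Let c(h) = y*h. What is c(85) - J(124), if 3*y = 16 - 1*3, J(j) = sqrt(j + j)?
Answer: 1105/3 - 2*sqrt(62) ≈ 352.59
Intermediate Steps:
J(j) = sqrt(2)*sqrt(j) (J(j) = sqrt(2*j) = sqrt(2)*sqrt(j))
y = 13/3 (y = (16 - 1*3)/3 = (16 - 3)/3 = (1/3)*13 = 13/3 ≈ 4.3333)
c(h) = 13*h/3
c(85) - J(124) = (13/3)*85 - sqrt(2)*sqrt(124) = 1105/3 - sqrt(2)*2*sqrt(31) = 1105/3 - 2*sqrt(62)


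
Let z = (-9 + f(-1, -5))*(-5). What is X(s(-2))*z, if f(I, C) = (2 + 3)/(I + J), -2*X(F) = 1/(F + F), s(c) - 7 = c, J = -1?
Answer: -23/8 ≈ -2.8750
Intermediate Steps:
s(c) = 7 + c
X(F) = -1/(4*F) (X(F) = -1/(2*(F + F)) = -1/(2*F)/2 = -1/(4*F))
f(I, C) = 5/(-1 + I) (f(I, C) = (2 + 3)/(I - 1) = 5/(-1 + I))
z = 115/2 (z = (-9 + 5/(-1 - 1))*(-5) = (-9 + 5/(-2))*(-5) = (-9 + 5*(-½))*(-5) = (-9 - 5/2)*(-5) = -23/2*(-5) = 115/2 ≈ 57.500)
X(s(-2))*z = -1/(4*(7 - 2))*(115/2) = -¼/5*(115/2) = -¼*⅕*(115/2) = -1/20*115/2 = -23/8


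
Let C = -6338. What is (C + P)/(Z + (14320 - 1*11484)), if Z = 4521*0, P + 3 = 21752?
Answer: 15411/2836 ≈ 5.4341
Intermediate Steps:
P = 21749 (P = -3 + 21752 = 21749)
Z = 0
(C + P)/(Z + (14320 - 1*11484)) = (-6338 + 21749)/(0 + (14320 - 1*11484)) = 15411/(0 + (14320 - 11484)) = 15411/(0 + 2836) = 15411/2836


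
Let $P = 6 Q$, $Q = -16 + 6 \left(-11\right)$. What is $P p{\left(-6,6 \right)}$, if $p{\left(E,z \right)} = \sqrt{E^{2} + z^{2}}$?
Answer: $- 2952 \sqrt{2} \approx -4174.8$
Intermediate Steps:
$Q = -82$ ($Q = -16 - 66 = -82$)
$P = -492$ ($P = 6 \left(-82\right) = -492$)
$P p{\left(-6,6 \right)} = - 492 \sqrt{\left(-6\right)^{2} + 6^{2}} = - 492 \sqrt{36 + 36} = - 492 \sqrt{72} = - 492 \cdot 6 \sqrt{2} = - 2952 \sqrt{2}$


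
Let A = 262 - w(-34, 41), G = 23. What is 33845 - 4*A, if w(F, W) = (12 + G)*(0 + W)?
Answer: 38537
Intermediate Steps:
w(F, W) = 35*W (w(F, W) = (12 + 23)*(0 + W) = 35*W)
A = -1173 (A = 262 - 35*41 = 262 - 1*1435 = 262 - 1435 = -1173)
33845 - 4*A = 33845 - 4*(-1173) = 33845 + 4692 = 38537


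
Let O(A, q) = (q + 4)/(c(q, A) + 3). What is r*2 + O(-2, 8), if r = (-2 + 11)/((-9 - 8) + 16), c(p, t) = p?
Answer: -186/11 ≈ -16.909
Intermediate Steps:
r = -9 (r = 9/(-17 + 16) = 9/(-1) = 9*(-1) = -9)
O(A, q) = (4 + q)/(3 + q) (O(A, q) = (q + 4)/(q + 3) = (4 + q)/(3 + q))
r*2 + O(-2, 8) = -9*2 + (4 + 8)/(3 + 8) = -18 + 12/11 = -186/11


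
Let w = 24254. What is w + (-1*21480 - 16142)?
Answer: -13368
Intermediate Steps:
w + (-1*21480 - 16142) = 24254 + (-1*21480 - 16142) = 24254 + (-21480 - 16142) = 24254 - 37622 = -13368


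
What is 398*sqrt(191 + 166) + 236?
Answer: 236 + 398*sqrt(357) ≈ 7756.0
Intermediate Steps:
398*sqrt(191 + 166) + 236 = 398*sqrt(357) + 236 = 236 + 398*sqrt(357)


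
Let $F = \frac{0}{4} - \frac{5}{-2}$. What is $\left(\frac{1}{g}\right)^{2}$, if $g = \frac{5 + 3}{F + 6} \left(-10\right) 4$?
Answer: $\frac{289}{409600} \approx 0.00070557$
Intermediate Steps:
$F = \frac{5}{2}$ ($F = 0 \cdot \frac{1}{4} - - \frac{5}{2} = 0 + \frac{5}{2} = \frac{5}{2} \approx 2.5$)
$g = - \frac{640}{17}$ ($g = \frac{5 + 3}{\frac{5}{2} + 6} \left(-10\right) 4 = \frac{8}{\frac{17}{2}} \left(-10\right) 4 = 8 \cdot \frac{2}{17} \left(-10\right) 4 = \frac{16}{17} \left(-10\right) 4 = \left(- \frac{160}{17}\right) 4 = - \frac{640}{17} \approx -37.647$)
$\left(\frac{1}{g}\right)^{2} = \left(\frac{1}{- \frac{640}{17}}\right)^{2} = \left(- \frac{17}{640}\right)^{2} = \frac{289}{409600}$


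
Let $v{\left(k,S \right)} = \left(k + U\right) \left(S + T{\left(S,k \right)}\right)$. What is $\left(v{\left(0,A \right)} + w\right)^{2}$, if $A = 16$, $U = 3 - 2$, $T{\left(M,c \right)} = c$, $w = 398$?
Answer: $171396$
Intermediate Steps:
$U = 1$ ($U = 3 - 2 = 1$)
$v{\left(k,S \right)} = \left(1 + k\right) \left(S + k\right)$ ($v{\left(k,S \right)} = \left(k + 1\right) \left(S + k\right) = \left(1 + k\right) \left(S + k\right)$)
$\left(v{\left(0,A \right)} + w\right)^{2} = \left(\left(16 + 0 + 0^{2} + 16 \cdot 0\right) + 398\right)^{2} = \left(\left(16 + 0 + 0 + 0\right) + 398\right)^{2} = \left(16 + 398\right)^{2} = 414^{2} = 171396$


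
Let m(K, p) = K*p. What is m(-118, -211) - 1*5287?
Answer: 19611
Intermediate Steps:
m(-118, -211) - 1*5287 = -118*(-211) - 1*5287 = 24898 - 5287 = 19611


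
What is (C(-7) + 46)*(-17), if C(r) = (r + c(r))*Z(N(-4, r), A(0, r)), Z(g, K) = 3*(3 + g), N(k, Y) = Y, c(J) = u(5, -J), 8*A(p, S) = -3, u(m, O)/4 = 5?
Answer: 1870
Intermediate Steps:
u(m, O) = 20 (u(m, O) = 4*5 = 20)
A(p, S) = -3/8 (A(p, S) = (1/8)*(-3) = -3/8)
c(J) = 20
Z(g, K) = 9 + 3*g
C(r) = (9 + 3*r)*(20 + r) (C(r) = (r + 20)*(9 + 3*r) = (20 + r)*(9 + 3*r) = (9 + 3*r)*(20 + r))
(C(-7) + 46)*(-17) = (3*(3 - 7)*(20 - 7) + 46)*(-17) = (3*(-4)*13 + 46)*(-17) = (-156 + 46)*(-17) = -110*(-17) = 1870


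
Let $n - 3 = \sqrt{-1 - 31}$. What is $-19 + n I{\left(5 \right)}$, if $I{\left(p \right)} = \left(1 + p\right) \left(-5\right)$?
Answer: $-109 - 120 i \sqrt{2} \approx -109.0 - 169.71 i$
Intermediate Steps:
$I{\left(p \right)} = -5 - 5 p$
$n = 3 + 4 i \sqrt{2}$ ($n = 3 + \sqrt{-1 - 31} = 3 + \sqrt{-32} = 3 + 4 i \sqrt{2} \approx 3.0 + 5.6569 i$)
$-19 + n I{\left(5 \right)} = -19 + \left(3 + 4 i \sqrt{2}\right) \left(-5 - 25\right) = -19 + \left(3 + 4 i \sqrt{2}\right) \left(-30\right) = -19 - \left(90 + 120 i \sqrt{2}\right) = -109 - 120 i \sqrt{2}$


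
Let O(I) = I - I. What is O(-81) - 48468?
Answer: -48468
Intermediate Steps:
O(I) = 0
O(-81) - 48468 = 0 - 48468 = -48468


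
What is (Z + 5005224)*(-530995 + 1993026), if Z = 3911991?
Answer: 13037244763665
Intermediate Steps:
(Z + 5005224)*(-530995 + 1993026) = (3911991 + 5005224)*(-530995 + 1993026) = 8917215*1462031 = 13037244763665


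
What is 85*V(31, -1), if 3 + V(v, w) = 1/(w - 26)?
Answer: -6970/27 ≈ -258.15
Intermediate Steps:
V(v, w) = -3 + 1/(-26 + w) (V(v, w) = -3 + 1/(w - 26) = -3 + 1/(-26 + w))
85*V(31, -1) = 85*((79 - 3*(-1))/(-26 - 1)) = 85*((79 + 3)/(-27)) = 85*(-1/27*82) = 85*(-82/27) = -6970/27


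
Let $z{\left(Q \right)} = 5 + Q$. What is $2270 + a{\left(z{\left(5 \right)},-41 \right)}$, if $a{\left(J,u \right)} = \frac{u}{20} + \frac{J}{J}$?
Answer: $\frac{45379}{20} \approx 2268.9$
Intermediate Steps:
$a{\left(J,u \right)} = 1 + \frac{u}{20}$ ($a{\left(J,u \right)} = u \frac{1}{20} + 1 = \frac{u}{20} + 1 = 1 + \frac{u}{20}$)
$2270 + a{\left(z{\left(5 \right)},-41 \right)} = 2270 + \left(1 + \frac{1}{20} \left(-41\right)\right) = 2270 + \left(1 - \frac{41}{20}\right) = 2270 - \frac{21}{20} = \frac{45379}{20}$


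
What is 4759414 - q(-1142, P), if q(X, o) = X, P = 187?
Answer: 4760556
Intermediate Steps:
4759414 - q(-1142, P) = 4759414 - 1*(-1142) = 4759414 + 1142 = 4760556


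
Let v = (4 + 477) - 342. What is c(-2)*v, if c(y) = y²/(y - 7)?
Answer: -556/9 ≈ -61.778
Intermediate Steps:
v = 139 (v = 481 - 342 = 139)
c(y) = y²/(-7 + y)
c(-2)*v = ((-2)²/(-7 - 2))*139 = (4/(-9))*139 = (4*(-⅑))*139 = -4/9*139 = -556/9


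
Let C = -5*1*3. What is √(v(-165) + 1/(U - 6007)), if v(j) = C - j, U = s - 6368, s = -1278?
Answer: √3106738633/4551 ≈ 12.247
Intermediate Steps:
U = -7646 (U = -1278 - 6368 = -7646)
C = -15 (C = -5*3 = -15)
v(j) = -15 - j
√(v(-165) + 1/(U - 6007)) = √((-15 - 1*(-165)) + 1/(-7646 - 6007)) = √((-15 + 165) + 1/(-13653)) = √(150 - 1/13653) = √(2047949/13653) = √3106738633/4551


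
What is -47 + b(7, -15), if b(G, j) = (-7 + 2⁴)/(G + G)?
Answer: -649/14 ≈ -46.357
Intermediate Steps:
b(G, j) = 9/(2*G) (b(G, j) = (-7 + 16)/((2*G)) = 9*(1/(2*G)) = 9/(2*G))
-47 + b(7, -15) = -47 + (9/2)/7 = -47 + (9/2)*(⅐) = -47 + 9/14 = -649/14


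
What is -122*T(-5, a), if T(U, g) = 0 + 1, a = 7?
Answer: -122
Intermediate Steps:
T(U, g) = 1
-122*T(-5, a) = -122*1 = -122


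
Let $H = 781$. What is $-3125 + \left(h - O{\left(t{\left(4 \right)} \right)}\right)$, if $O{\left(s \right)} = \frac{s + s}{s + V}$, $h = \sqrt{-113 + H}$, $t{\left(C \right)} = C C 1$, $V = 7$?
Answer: $- \frac{71907}{23} + 2 \sqrt{167} \approx -3100.5$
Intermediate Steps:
$t{\left(C \right)} = C^{2}$ ($t{\left(C \right)} = C^{2} \cdot 1 = C^{2}$)
$h = 2 \sqrt{167}$ ($h = \sqrt{-113 + 781} = \sqrt{668} = 2 \sqrt{167} \approx 25.846$)
$O{\left(s \right)} = \frac{2 s}{7 + s}$ ($O{\left(s \right)} = \frac{s + s}{s + 7} = \frac{2 s}{7 + s}$)
$-3125 + \left(h - O{\left(t{\left(4 \right)} \right)}\right) = -3125 + \left(2 \sqrt{167} - \frac{2 \cdot 4^{2}}{7 + 4^{2}}\right) = -3125 + \left(2 \sqrt{167} - 2 \cdot 16 \frac{1}{7 + 16}\right) = -3125 + \left(2 \sqrt{167} - 2 \cdot 16 \cdot \frac{1}{23}\right) = -3125 + \left(2 \sqrt{167} - \frac{32}{23}\right) = -3125 - \left(\frac{32}{23} - 2 \sqrt{167}\right) = - \frac{71907}{23} + 2 \sqrt{167}$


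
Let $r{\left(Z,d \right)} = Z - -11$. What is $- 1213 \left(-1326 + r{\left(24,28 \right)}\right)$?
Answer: $1565983$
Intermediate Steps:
$r{\left(Z,d \right)} = 11 + Z$ ($r{\left(Z,d \right)} = Z + 11 = 11 + Z$)
$- 1213 \left(-1326 + r{\left(24,28 \right)}\right) = - 1213 \left(-1326 + \left(11 + 24\right)\right) = - 1213 \left(-1326 + 35\right) = \left(-1213\right) \left(-1291\right) = 1565983$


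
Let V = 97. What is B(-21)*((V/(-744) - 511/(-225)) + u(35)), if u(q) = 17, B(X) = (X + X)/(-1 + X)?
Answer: 7476371/204600 ≈ 36.541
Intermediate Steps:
B(X) = 2*X/(-1 + X) (B(X) = (2*X)/(-1 + X) = 2*X/(-1 + X))
B(-21)*((V/(-744) - 511/(-225)) + u(35)) = (2*(-21)/(-1 - 21))*((97/(-744) - 511/(-225)) + 17) = (2*(-21)/(-22))*((97*(-1/744) - 511*(-1/225)) + 17) = (2*(-21)*(-1/22))*((-97/744 + 511/225) + 17) = 21*(119453/55800 + 17)/11 = (21/11)*(1068053/55800) = 7476371/204600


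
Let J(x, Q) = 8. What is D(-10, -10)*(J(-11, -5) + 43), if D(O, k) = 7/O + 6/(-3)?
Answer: -1377/10 ≈ -137.70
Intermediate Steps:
D(O, k) = -2 + 7/O (D(O, k) = 7/O + 6*(-⅓) = 7/O - 2 = -2 + 7/O)
D(-10, -10)*(J(-11, -5) + 43) = (-2 + 7/(-10))*(8 + 43) = (-2 + 7*(-⅒))*51 = (-2 - 7/10)*51 = -27/10*51 = -1377/10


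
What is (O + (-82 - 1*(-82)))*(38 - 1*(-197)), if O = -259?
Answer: -60865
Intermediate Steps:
(O + (-82 - 1*(-82)))*(38 - 1*(-197)) = (-259 + (-82 - 1*(-82)))*(38 - 1*(-197)) = (-259 + (-82 + 82))*(38 + 197) = (-259 + 0)*235 = -259*235 = -60865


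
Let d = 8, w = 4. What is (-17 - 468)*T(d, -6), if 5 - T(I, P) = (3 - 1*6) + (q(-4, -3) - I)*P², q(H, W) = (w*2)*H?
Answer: -702280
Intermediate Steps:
q(H, W) = 8*H (q(H, W) = (4*2)*H = 8*H)
T(I, P) = 8 - P²*(-32 - I) (T(I, P) = 5 - ((3 - 1*6) + (8*(-4) - I)*P²) = 5 - ((3 - 6) + (-32 - I)*P²) = 5 - (-3 + P²*(-32 - I)) = 5 + (3 - P²*(-32 - I)) = 8 - P²*(-32 - I))
(-17 - 468)*T(d, -6) = (-17 - 468)*(8 + 32*(-6)² + 8*(-6)²) = -485*(8 + 32*36 + 8*36) = -485*(8 + 1152 + 288) = -485*1448 = -702280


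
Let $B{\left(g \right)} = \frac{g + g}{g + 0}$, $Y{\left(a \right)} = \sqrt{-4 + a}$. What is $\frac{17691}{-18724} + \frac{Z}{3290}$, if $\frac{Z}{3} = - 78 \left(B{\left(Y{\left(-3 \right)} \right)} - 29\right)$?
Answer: $\frac{30047421}{30800980} \approx 0.97553$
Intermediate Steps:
$B{\left(g \right)} = 2$ ($B{\left(g \right)} = \frac{2 g}{g} = 2$)
$Z = 6318$ ($Z = 3 \left(- 78 \left(2 - 29\right)\right) = 3 \left(\left(-78\right) \left(-27\right)\right) = 3 \cdot 2106 = 6318$)
$\frac{17691}{-18724} + \frac{Z}{3290} = \frac{17691}{-18724} + \frac{6318}{3290} = 17691 \left(- \frac{1}{18724}\right) + 6318 \cdot \frac{1}{3290} = - \frac{17691}{18724} + \frac{3159}{1645} = \frac{30047421}{30800980}$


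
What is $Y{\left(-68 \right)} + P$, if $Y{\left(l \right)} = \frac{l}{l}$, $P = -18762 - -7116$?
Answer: $-11645$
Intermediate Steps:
$P = -11646$ ($P = -18762 + 7116 = -11646$)
$Y{\left(l \right)} = 1$
$Y{\left(-68 \right)} + P = 1 - 11646 = -11645$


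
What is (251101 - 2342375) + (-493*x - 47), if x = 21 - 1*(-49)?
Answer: -2125831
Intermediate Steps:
x = 70 (x = 21 + 49 = 70)
(251101 - 2342375) + (-493*x - 47) = (251101 - 2342375) + (-493*70 - 47) = -2091274 + (-34510 - 47) = -2091274 - 34557 = -2125831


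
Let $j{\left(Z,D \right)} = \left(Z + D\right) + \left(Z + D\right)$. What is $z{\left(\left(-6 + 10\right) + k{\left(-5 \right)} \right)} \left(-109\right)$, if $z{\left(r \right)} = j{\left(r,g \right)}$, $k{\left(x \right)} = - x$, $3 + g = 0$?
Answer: $-1308$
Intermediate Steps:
$g = -3$ ($g = -3 + 0 = -3$)
$j{\left(Z,D \right)} = 2 D + 2 Z$ ($j{\left(Z,D \right)} = \left(D + Z\right) + \left(D + Z\right) = 2 D + 2 Z$)
$z{\left(r \right)} = -6 + 2 r$ ($z{\left(r \right)} = 2 \left(-3\right) + 2 r = -6 + 2 r$)
$z{\left(\left(-6 + 10\right) + k{\left(-5 \right)} \right)} \left(-109\right) = \left(-6 + 2 \left(\left(-6 + 10\right) - -5\right)\right) \left(-109\right) = \left(-6 + 2 \left(4 + 5\right)\right) \left(-109\right) = \left(-6 + 2 \cdot 9\right) \left(-109\right) = \left(-6 + 18\right) \left(-109\right) = 12 \left(-109\right) = -1308$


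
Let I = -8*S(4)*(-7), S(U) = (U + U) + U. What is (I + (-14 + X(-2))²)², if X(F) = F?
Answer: 861184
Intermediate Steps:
S(U) = 3*U (S(U) = 2*U + U = 3*U)
I = 672 (I = -24*4*(-7) = -8*12*(-7) = -96*(-7) = 672)
(I + (-14 + X(-2))²)² = (672 + (-14 - 2)²)² = (672 + (-16)²)² = (672 + 256)² = 928² = 861184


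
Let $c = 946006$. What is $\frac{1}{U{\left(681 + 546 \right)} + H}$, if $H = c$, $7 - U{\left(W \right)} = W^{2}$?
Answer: $- \frac{1}{559516} \approx -1.7873 \cdot 10^{-6}$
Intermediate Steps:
$U{\left(W \right)} = 7 - W^{2}$
$H = 946006$
$\frac{1}{U{\left(681 + 546 \right)} + H} = \frac{1}{\left(7 - \left(681 + 546\right)^{2}\right) + 946006} = \frac{1}{\left(7 - 1227^{2}\right) + 946006} = \frac{1}{\left(7 - 1505529\right) + 946006} = \frac{1}{-1505522 + 946006} = \frac{1}{-559516} = - \frac{1}{559516}$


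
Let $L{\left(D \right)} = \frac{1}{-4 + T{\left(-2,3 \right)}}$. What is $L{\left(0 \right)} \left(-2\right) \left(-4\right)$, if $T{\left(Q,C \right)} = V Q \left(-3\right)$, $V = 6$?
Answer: $\frac{1}{4} \approx 0.25$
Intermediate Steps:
$T{\left(Q,C \right)} = - 18 Q$ ($T{\left(Q,C \right)} = 6 Q \left(-3\right) = - 18 Q$)
$L{\left(D \right)} = \frac{1}{32}$ ($L{\left(D \right)} = \frac{1}{-4 - -36} = \frac{1}{-4 + 36} = \frac{1}{32}$)
$L{\left(0 \right)} \left(-2\right) \left(-4\right) = \frac{1}{32} \left(-2\right) \left(-4\right) = \left(- \frac{1}{16}\right) \left(-4\right) = \frac{1}{4}$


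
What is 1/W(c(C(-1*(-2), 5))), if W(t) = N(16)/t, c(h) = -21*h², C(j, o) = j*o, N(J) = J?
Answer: -525/4 ≈ -131.25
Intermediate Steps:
W(t) = 16/t
1/W(c(C(-1*(-2), 5))) = 1/(16/((-21*(-1*(-2)*5)²))) = 1/(16/((-21*(2*5)²))) = 1/(16/((-21*10²))) = 1/(16/((-21*100))) = 1/(16/(-2100)) = 1/(16*(-1/2100)) = 1/(-4/525) = -525/4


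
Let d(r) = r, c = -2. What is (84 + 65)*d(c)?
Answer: -298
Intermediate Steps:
(84 + 65)*d(c) = (84 + 65)*(-2) = 149*(-2) = -298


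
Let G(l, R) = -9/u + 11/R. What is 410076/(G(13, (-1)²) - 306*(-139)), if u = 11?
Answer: 2255418/233993 ≈ 9.6388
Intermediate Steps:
G(l, R) = -9/11 + 11/R
410076/(G(13, (-1)²) - 306*(-139)) = 410076/((-9/11 + 11/((-1)²)) - 306*(-139)) = 410076/((-9/11 + 11/1) + 42534) = 410076/((-9/11 + 11*1) + 42534) = 410076/((-9/11 + 11) + 42534) = 410076/(112/11 + 42534) = 410076/(467986/11) = 410076*(11/467986) = 2255418/233993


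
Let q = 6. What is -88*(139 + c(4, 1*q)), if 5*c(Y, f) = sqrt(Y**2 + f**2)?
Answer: -12232 - 176*sqrt(13)/5 ≈ -12359.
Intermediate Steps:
c(Y, f) = sqrt(Y**2 + f**2)/5
-88*(139 + c(4, 1*q)) = -88*(139 + sqrt(4**2 + (1*6)**2)/5) = -88*(139 + sqrt(16 + 6**2)/5) = -88*(139 + sqrt(16 + 36)/5) = -88*(139 + sqrt(52)/5) = -88*(139 + (2*sqrt(13))/5) = -88*(139 + 2*sqrt(13)/5) = -12232 - 176*sqrt(13)/5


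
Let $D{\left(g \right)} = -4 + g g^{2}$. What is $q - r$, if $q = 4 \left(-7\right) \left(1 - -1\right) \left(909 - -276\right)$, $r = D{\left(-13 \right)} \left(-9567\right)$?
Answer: $-21123327$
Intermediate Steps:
$D{\left(g \right)} = -4 + g^{3}$
$r = 21056967$ ($r = \left(-4 + \left(-13\right)^{3}\right) \left(-9567\right) = \left(-4 - 2197\right) \left(-9567\right) = \left(-2201\right) \left(-9567\right) = 21056967$)
$q = -66360$ ($q = - 28 \left(1 + 1\right) \left(909 + 276\right) = \left(-28\right) 2 \cdot 1185 = \left(-56\right) 1185 = -66360$)
$q - r = -66360 - 21056967 = -21123327$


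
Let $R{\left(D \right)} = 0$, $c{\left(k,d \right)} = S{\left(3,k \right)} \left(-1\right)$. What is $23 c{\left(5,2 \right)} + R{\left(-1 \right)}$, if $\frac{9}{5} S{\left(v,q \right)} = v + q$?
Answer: $- \frac{920}{9} \approx -102.22$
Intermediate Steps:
$S{\left(v,q \right)} = \frac{5 q}{9} + \frac{5 v}{9}$ ($S{\left(v,q \right)} = \frac{5 \left(v + q\right)}{9} = \frac{5 \left(q + v\right)}{9} = \frac{5 q}{9} + \frac{5 v}{9}$)
$c{\left(k,d \right)} = - \frac{5}{3} - \frac{5 k}{9}$ ($c{\left(k,d \right)} = \left(\frac{5 k}{9} + \frac{5}{9} \cdot 3\right) \left(-1\right) = \left(\frac{5 k}{9} + \frac{5}{3}\right) \left(-1\right) = \left(\frac{5}{3} + \frac{5 k}{9}\right) \left(-1\right) = - \frac{5}{3} - \frac{5 k}{9}$)
$23 c{\left(5,2 \right)} + R{\left(-1 \right)} = 23 \left(- \frac{5}{3} - \frac{25}{9}\right) + 0 = 23 \left(- \frac{40}{9}\right) + 0 = - \frac{920}{9} + 0 = - \frac{920}{9}$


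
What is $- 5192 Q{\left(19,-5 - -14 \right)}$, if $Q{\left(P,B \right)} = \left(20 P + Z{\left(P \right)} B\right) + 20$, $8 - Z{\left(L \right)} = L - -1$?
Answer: $-1516064$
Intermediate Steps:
$Z{\left(L \right)} = 7 - L$ ($Z{\left(L \right)} = 8 - \left(L - -1\right) = 8 - \left(L + 1\right) = 8 - \left(1 + L\right) = 7 - L$)
$Q{\left(P,B \right)} = 20 + 20 P + B \left(7 - P\right)$ ($Q{\left(P,B \right)} = \left(20 P + \left(7 - P\right) B\right) + 20 = \left(20 P + B \left(7 - P\right)\right) + 20 = 20 + 20 P + B \left(7 - P\right)$)
$- 5192 Q{\left(19,-5 - -14 \right)} = - 5192 \left(20 + 20 \cdot 19 - \left(-5 - -14\right) \left(-7 + 19\right)\right) = - 5192 \left(20 + 380 - \left(-5 + 14\right) 12\right) = - 5192 \left(20 + 380 - 9 \cdot 12\right) = - 5192 \left(20 + 380 - 108\right) = \left(-5192\right) 292 = -1516064$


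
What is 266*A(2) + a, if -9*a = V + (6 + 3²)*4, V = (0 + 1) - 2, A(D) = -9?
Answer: -21605/9 ≈ -2400.6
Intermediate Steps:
V = -1 (V = 1 - 2 = -1)
a = -59/9 (a = -(-1 + (6 + 3²)*4)/9 = -(-1 + (6 + 9)*4)/9 = -(-1 + 15*4)/9 = -(-1 + 60)/9 = -⅑*59 = -59/9 ≈ -6.5556)
266*A(2) + a = 266*(-9) - 59/9 = -2394 - 59/9 = -21605/9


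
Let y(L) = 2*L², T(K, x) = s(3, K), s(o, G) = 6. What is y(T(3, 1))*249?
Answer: 17928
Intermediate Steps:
T(K, x) = 6
y(T(3, 1))*249 = (2*6²)*249 = (2*36)*249 = 72*249 = 17928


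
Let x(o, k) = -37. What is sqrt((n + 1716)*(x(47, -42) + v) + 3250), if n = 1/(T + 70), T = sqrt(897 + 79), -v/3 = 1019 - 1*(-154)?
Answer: 2*sqrt(-53365347 - 3049423*sqrt(61))/sqrt(35 + 2*sqrt(61)) ≈ 2469.6*I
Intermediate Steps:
v = -3519 (v = -3*(1019 - 1*(-154)) = -3*(1019 + 154) = -3*1173 = -3519)
T = 4*sqrt(61) (T = sqrt(976) = 4*sqrt(61) ≈ 31.241)
n = 1/(70 + 4*sqrt(61)) (n = 1/(4*sqrt(61) + 70) = 1/(70 + 4*sqrt(61)) ≈ 0.0098774)
sqrt((n + 1716)*(x(47, -42) + v) + 3250) = sqrt(((35/1962 - sqrt(61)/981) + 1716)*(-37 - 3519) + 3250) = sqrt((3366827/1962 - sqrt(61)/981)*(-3556) + 3250) = sqrt((-5986218406/981 + 3556*sqrt(61)/981) + 3250) = sqrt(-5983030156/981 + 3556*sqrt(61)/981)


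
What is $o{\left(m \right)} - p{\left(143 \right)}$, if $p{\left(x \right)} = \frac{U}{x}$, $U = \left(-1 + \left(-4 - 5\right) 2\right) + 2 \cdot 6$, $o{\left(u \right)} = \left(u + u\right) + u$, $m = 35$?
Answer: $\frac{15022}{143} \approx 105.05$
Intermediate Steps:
$o{\left(u \right)} = 3 u$ ($o{\left(u \right)} = 2 u + u = 3 u$)
$U = -7$ ($U = \left(-1 + \left(-4 - 5\right) 2\right) + 12 = \left(-1 - 18\right) + 12 = -19 + 12 = -7$)
$p{\left(x \right)} = - \frac{7}{x}$
$o{\left(m \right)} - p{\left(143 \right)} = 3 \cdot 35 - - \frac{7}{143} = 105 - \left(-7\right) \frac{1}{143} = 105 - - \frac{7}{143} = 105 + \frac{7}{143} = \frac{15022}{143}$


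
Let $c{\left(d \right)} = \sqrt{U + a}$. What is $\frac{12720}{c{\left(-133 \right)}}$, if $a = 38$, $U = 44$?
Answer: $\frac{6360 \sqrt{82}}{41} \approx 1404.7$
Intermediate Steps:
$c{\left(d \right)} = \sqrt{82}$ ($c{\left(d \right)} = \sqrt{44 + 38} = \sqrt{82}$)
$\frac{12720}{c{\left(-133 \right)}} = \frac{12720}{\sqrt{82}} = 12720 \frac{\sqrt{82}}{82} = \frac{6360 \sqrt{82}}{41}$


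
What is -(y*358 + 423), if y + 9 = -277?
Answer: 101965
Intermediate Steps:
y = -286 (y = -9 - 277 = -286)
-(y*358 + 423) = -(-286*358 + 423) = -(-102388 + 423) = -1*(-101965) = 101965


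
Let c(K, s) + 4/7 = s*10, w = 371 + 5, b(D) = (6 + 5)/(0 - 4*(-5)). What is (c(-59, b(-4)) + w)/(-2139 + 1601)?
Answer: -5333/7532 ≈ -0.70805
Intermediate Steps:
b(D) = 11/20 (b(D) = 11/(0 + 20) = 11/20)
w = 376
c(K, s) = -4/7 + 10*s (c(K, s) = -4/7 + s*10 = -4/7 + 10*s)
(c(-59, b(-4)) + w)/(-2139 + 1601) = ((-4/7 + 10*(11/20)) + 376)/(-2139 + 1601) = ((-4/7 + 11/2) + 376)/(-538) = (69/14 + 376)*(-1/538) = (5333/14)*(-1/538) = -5333/7532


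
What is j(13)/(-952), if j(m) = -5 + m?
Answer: -1/119 ≈ -0.0084034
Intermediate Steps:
j(13)/(-952) = (-5 + 13)/(-952) = 8*(-1/952) = -1/119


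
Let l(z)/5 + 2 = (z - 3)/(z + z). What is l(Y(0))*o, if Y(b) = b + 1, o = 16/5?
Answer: -48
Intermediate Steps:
o = 16/5 (o = 16*(1/5) = 16/5 ≈ 3.2000)
Y(b) = 1 + b
l(z) = -10 + 5*(-3 + z)/(2*z) (l(z) = -10 + 5*((z - 3)/(z + z)) = -10 + 5*((-3 + z)/((2*z))) = -10 + 5*((-3 + z)*(1/(2*z))) = -10 + 5*((-3 + z)/(2*z)) = -10 + 5*(-3 + z)/(2*z))
l(Y(0))*o = (15*(-1 - (1 + 0))/(2*(1 + 0)))*(16/5) = ((15/2)*(-1 - 1*1)/1)*(16/5) = ((15/2)*1*(-1 - 1))*(16/5) = ((15/2)*1*(-2))*(16/5) = -15*16/5 = -48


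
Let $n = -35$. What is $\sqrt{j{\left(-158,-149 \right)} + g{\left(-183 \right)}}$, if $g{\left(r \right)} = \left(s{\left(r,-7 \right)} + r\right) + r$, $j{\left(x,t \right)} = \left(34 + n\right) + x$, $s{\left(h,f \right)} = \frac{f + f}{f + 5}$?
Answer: $i \sqrt{518} \approx 22.76 i$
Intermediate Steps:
$s{\left(h,f \right)} = \frac{2 f}{5 + f}$
$j{\left(x,t \right)} = -1 + x$ ($j{\left(x,t \right)} = \left(34 - 35\right) + x = -1 + x$)
$g{\left(r \right)} = 7 + 2 r$ ($g{\left(r \right)} = \left(2 \left(-7\right) \frac{1}{5 - 7} + r\right) + r = \left(2 \left(-7\right) \frac{1}{-2} + r\right) + r = \left(2 \left(-7\right) \left(- \frac{1}{2}\right) + r\right) + r = \left(7 + r\right) + r = 7 + 2 r$)
$\sqrt{j{\left(-158,-149 \right)} + g{\left(-183 \right)}} = \sqrt{\left(-1 - 158\right) + \left(7 + 2 \left(-183\right)\right)} = \sqrt{-159 + \left(7 - 366\right)} = \sqrt{-159 - 359} = \sqrt{-518} = i \sqrt{518}$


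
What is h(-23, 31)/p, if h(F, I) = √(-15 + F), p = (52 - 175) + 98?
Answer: -I*√38/25 ≈ -0.24658*I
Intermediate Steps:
p = -25 (p = -123 + 98 = -25)
h(-23, 31)/p = √(-15 - 23)/(-25) = √(-38)*(-1/25) = (I*√38)*(-1/25) = -I*√38/25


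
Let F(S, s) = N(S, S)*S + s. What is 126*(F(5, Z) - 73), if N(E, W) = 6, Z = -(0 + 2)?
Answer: -5670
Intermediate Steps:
Z = -2 (Z = -1*2 = -2)
F(S, s) = s + 6*S (F(S, s) = 6*S + s = s + 6*S)
126*(F(5, Z) - 73) = 126*((-2 + 6*5) - 73) = 126*((-2 + 30) - 73) = 126*(28 - 73) = 126*(-45) = -5670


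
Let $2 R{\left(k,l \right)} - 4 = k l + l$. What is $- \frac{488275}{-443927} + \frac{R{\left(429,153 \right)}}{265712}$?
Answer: $\frac{144344393319}{117956731024} \approx 1.2237$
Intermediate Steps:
$R{\left(k,l \right)} = 2 + \frac{l}{2} + \frac{k l}{2}$ ($R{\left(k,l \right)} = 2 + \frac{k l + l}{2} = 2 + \frac{l + k l}{2} = 2 + \left(\frac{l}{2} + \frac{k l}{2}\right) = 2 + \frac{l}{2} + \frac{k l}{2}$)
$- \frac{488275}{-443927} + \frac{R{\left(429,153 \right)}}{265712} = - \frac{488275}{-443927} + \frac{2 + \frac{1}{2} \cdot 153 + \frac{1}{2} \cdot 429 \cdot 153}{265712} = \left(-488275\right) \left(- \frac{1}{443927}\right) + \left(2 + \frac{153}{2} + \frac{65637}{2}\right) \frac{1}{265712} = \frac{488275}{443927} + 32897 \cdot \frac{1}{265712} = \frac{488275}{443927} + \frac{32897}{265712} = \frac{144344393319}{117956731024}$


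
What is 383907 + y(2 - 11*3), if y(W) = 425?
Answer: 384332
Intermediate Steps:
383907 + y(2 - 11*3) = 383907 + 425 = 384332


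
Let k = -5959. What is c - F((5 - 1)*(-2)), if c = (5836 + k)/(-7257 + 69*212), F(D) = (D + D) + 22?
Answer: -14783/2457 ≈ -6.0167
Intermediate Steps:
F(D) = 22 + 2*D (F(D) = 2*D + 22 = 22 + 2*D)
c = -41/2457 (c = (5836 - 5959)/(-7257 + 69*212) = -123/(-7257 + 14628) = -123/7371 = -123*1/7371 = -41/2457 ≈ -0.016687)
c - F((5 - 1)*(-2)) = -41/2457 - (22 + 2*((5 - 1)*(-2))) = -41/2457 - (22 + 2*(4*(-2))) = -41/2457 - (22 + 2*(-8)) = -41/2457 - (22 - 16) = -41/2457 - 1*6 = -41/2457 - 6 = -14783/2457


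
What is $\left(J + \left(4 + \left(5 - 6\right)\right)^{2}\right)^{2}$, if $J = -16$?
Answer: $49$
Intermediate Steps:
$\left(J + \left(4 + \left(5 - 6\right)\right)^{2}\right)^{2} = \left(-16 + \left(4 + \left(5 - 6\right)\right)^{2}\right)^{2} = \left(-16 + \left(4 - 1\right)^{2}\right)^{2} = \left(-16 + 3^{2}\right)^{2} = \left(-16 + 9\right)^{2} = \left(-7\right)^{2} = 49$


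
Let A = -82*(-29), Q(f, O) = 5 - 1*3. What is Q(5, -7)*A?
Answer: 4756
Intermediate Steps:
Q(f, O) = 2 (Q(f, O) = 5 - 3 = 2)
A = 2378
Q(5, -7)*A = 2*2378 = 4756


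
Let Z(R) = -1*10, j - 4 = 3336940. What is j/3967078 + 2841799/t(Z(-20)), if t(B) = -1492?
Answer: -5634329786437/2959440188 ≈ -1903.8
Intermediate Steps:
j = 3336944 (j = 4 + 3336940 = 3336944)
Z(R) = -10
j/3967078 + 2841799/t(Z(-20)) = 3336944/3967078 + 2841799/(-1492) = 3336944*(1/3967078) + 2841799*(-1/1492) = 1668472/1983539 - 2841799/1492 = -5634329786437/2959440188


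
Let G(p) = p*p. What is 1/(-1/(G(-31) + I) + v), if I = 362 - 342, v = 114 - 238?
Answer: -981/121645 ≈ -0.0080644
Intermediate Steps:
G(p) = p**2
v = -124
I = 20
1/(-1/(G(-31) + I) + v) = 1/(-1/((-31)**2 + 20) - 124) = 1/(-1/(961 + 20) - 124) = 1/(-1/981 - 124) = 1/(-121645/981) = -981/121645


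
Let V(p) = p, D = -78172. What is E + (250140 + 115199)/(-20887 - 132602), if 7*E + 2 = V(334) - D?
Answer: 1720991869/153489 ≈ 11212.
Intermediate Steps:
E = 78504/7 (E = -2/7 + (334 - 1*(-78172))/7 = -2/7 + (334 + 78172)/7 = -2/7 + (1/7)*78506 = -2/7 + 78506/7 = 78504/7 ≈ 11215.)
E + (250140 + 115199)/(-20887 - 132602) = 78504/7 + (250140 + 115199)/(-20887 - 132602) = 78504/7 + 365339/(-153489) = 78504/7 + 365339*(-1/153489) = 78504/7 - 365339/153489 = 1720991869/153489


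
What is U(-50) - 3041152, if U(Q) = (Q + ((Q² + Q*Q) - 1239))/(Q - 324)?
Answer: -1137394559/374 ≈ -3.0412e+6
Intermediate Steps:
U(Q) = (-1239 + Q + 2*Q²)/(-324 + Q) (U(Q) = (Q + ((Q² + Q²) - 1239))/(-324 + Q) = (Q + (2*Q² - 1239))/(-324 + Q) = (Q + (-1239 + 2*Q²))/(-324 + Q) = (-1239 + Q + 2*Q²)/(-324 + Q))
U(-50) - 3041152 = (-1239 - 50 + 2*(-50)²)/(-324 - 50) - 3041152 = (-1239 - 50 + 2*2500)/(-374) - 3041152 = -(-1239 - 50 + 5000)/374 - 3041152 = -1/374*3711 - 3041152 = -3711/374 - 3041152 = -1137394559/374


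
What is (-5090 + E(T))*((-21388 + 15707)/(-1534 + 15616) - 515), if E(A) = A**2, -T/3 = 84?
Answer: -211981806577/7041 ≈ -3.0107e+7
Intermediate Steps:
T = -252 (T = -3*84 = -252)
(-5090 + E(T))*((-21388 + 15707)/(-1534 + 15616) - 515) = (-5090 + (-252)**2)*((-21388 + 15707)/(-1534 + 15616) - 515) = (-5090 + 63504)*(-5681/14082 - 515) = 58414*(-5681*1/14082 - 515) = 58414*(-5681/14082 - 515) = 58414*(-7257911/14082) = -211981806577/7041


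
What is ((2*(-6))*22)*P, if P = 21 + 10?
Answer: -8184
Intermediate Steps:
P = 31
((2*(-6))*22)*P = ((2*(-6))*22)*31 = -12*22*31 = -264*31 = -8184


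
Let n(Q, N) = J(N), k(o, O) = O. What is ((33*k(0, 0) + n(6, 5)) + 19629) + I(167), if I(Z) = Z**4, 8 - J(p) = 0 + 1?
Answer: 777815957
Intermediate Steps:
J(p) = 7 (J(p) = 8 - (0 + 1) = 8 - 1*1 = 8 - 1 = 7)
n(Q, N) = 7
((33*k(0, 0) + n(6, 5)) + 19629) + I(167) = ((33*0 + 7) + 19629) + 167**4 = ((0 + 7) + 19629) + 777796321 = (7 + 19629) + 777796321 = 19636 + 777796321 = 777815957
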